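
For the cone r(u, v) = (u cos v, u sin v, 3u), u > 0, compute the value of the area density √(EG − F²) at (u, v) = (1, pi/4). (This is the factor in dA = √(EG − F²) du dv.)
√(EG − F²)|_{(1, pi/4)} = sqrt(10)

E = 10, F = 0, G = u^2, so EG − F² = 10*u^2. Taking the positive square root: √(EG − F²) = sqrt(10)*Abs(u). At (u, v) = (1, pi/4): sqrt(10).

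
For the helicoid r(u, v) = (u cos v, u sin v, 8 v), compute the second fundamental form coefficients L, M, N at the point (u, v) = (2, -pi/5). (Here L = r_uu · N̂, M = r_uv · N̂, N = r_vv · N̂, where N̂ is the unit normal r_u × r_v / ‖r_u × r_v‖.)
L = 0;  M = -4*sqrt(17)/17;  N = 0

Compute the unit normal N̂(u, v) = (8*sin(v)/sqrt(u^2 + 64), -8*cos(v)/sqrt(u^2 + 64), u/sqrt(u^2 + 64)), and the second partials r_uu, r_uv, r_vv. Take dot products:
  L(u, v) = r_uu · N̂ = 0,
  M(u, v) = r_uv · N̂ = -8/sqrt(u^2 + 64),
  N(u, v) = r_vv · N̂ = 0.
Evaluating at (u, v) = (2, -pi/5):
  L = 0, M = -4*sqrt(17)/17, N = 0.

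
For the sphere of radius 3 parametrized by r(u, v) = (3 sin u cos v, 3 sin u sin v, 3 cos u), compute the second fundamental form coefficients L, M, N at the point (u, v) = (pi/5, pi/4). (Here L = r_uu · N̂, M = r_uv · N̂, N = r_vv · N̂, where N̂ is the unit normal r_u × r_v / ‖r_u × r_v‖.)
L = -3;  M = 0;  N = -15/8 + 3*sqrt(5)/8

Compute the unit normal N̂(u, v) = (sin(u)^2*cos(v)/Abs(sin(u)), sin(u)^2*sin(v)/Abs(sin(u)), sin(2*u)/(2*Abs(sin(u)))), and the second partials r_uu, r_uv, r_vv. Take dot products:
  L(u, v) = r_uu · N̂ = -3*sin(u)/Abs(sin(u)),
  M(u, v) = r_uv · N̂ = 0,
  N(u, v) = r_vv · N̂ = -3*sin(u)^3/Abs(sin(u)).
Evaluating at (u, v) = (pi/5, pi/4):
  L = -3, M = 0, N = -15/8 + 3*sqrt(5)/8.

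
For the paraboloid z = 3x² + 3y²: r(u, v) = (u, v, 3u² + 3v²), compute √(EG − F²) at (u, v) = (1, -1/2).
√(EG − F²)|_{(1, -1/2)} = sqrt(46)

E = 36*u^2 + 1, F = 36*u*v, G = 36*v^2 + 1; EG − F² = 36*u^2 + 36*v^2 + 1; √(EG − F²) = sqrt(36*u^2 + 36*v^2 + 1). At the given point: sqrt(46).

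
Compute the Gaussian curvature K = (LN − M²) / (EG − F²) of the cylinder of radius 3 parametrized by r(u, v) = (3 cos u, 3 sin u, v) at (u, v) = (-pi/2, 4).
K = 0

Coefficients of the first fundamental form: E = 9, F = 0, G = 1.
Coefficients of the second fundamental form: L = -3, M = 0, N = 0.
Assemble K = (LN − M²)/(EG − F²) = 0. At (u, v) = (-pi/2, 4): K = 0.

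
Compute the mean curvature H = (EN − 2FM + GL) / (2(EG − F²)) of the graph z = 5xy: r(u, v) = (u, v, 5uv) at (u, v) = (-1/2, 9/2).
H = 1125*sqrt(2054)/2109458

With E = 25*v^2 + 1, F = 25*u*v, G = 25*u^2 + 1, L = 0, M = 5/sqrt(25*u^2 + 25*v^2 + 1), N = 0, assemble
  H = (EN − 2FM + GL) / (2(EG − F²)) = -125*u*v/(25*u^2 + 25*v^2 + 1)^(3/2).
At (u, v) = (-1/2, 9/2): H = 1125*sqrt(2054)/2109458.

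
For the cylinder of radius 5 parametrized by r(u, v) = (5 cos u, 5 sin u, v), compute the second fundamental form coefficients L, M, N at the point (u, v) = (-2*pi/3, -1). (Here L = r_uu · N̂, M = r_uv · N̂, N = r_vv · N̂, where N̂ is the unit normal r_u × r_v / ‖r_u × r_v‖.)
L = -5;  M = 0;  N = 0

Compute the unit normal N̂(u, v) = (cos(u), sin(u), 0), and the second partials r_uu, r_uv, r_vv. Take dot products:
  L(u, v) = r_uu · N̂ = -5,
  M(u, v) = r_uv · N̂ = 0,
  N(u, v) = r_vv · N̂ = 0.
Evaluating at (u, v) = (-2*pi/3, -1):
  L = -5, M = 0, N = 0.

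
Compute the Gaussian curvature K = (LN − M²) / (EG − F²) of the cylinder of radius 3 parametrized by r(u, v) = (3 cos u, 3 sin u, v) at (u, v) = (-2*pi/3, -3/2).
K = 0

Coefficients of the first fundamental form: E = 9, F = 0, G = 1.
Coefficients of the second fundamental form: L = -3, M = 0, N = 0.
Assemble K = (LN − M²)/(EG − F²) = 0. At (u, v) = (-2*pi/3, -3/2): K = 0.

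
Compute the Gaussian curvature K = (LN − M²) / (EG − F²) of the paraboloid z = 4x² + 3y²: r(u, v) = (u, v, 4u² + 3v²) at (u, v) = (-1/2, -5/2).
K = 12/14641

Coefficients of the first fundamental form: E = 64*u^2 + 1, F = 48*u*v, G = 36*v^2 + 1.
Coefficients of the second fundamental form: L = 8/sqrt(64*u^2 + 36*v^2 + 1), M = 0, N = 6/sqrt(64*u^2 + 36*v^2 + 1).
Assemble K = (LN − M²)/(EG − F²) = 48/(4096*u^4 + 4608*u^2*v^2 + 128*u^2 + 1296*v^4 + 72*v^2 + 1). At (u, v) = (-1/2, -5/2): K = 12/14641.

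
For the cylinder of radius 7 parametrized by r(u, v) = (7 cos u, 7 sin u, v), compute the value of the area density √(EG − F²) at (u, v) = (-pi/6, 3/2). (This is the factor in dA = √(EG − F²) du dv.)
√(EG − F²)|_{(-pi/6, 3/2)} = 7

E = 49, F = 0, G = 1, so EG − F² = 49. Taking the positive square root: √(EG − F²) = 7. At (u, v) = (-pi/6, 3/2): 7.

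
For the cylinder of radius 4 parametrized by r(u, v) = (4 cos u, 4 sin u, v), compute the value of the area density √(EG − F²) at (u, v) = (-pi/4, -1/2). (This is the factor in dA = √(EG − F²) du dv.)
√(EG − F²)|_{(-pi/4, -1/2)} = 4

E = 16, F = 0, G = 1, so EG − F² = 16. Taking the positive square root: √(EG − F²) = 4. At (u, v) = (-pi/4, -1/2): 4.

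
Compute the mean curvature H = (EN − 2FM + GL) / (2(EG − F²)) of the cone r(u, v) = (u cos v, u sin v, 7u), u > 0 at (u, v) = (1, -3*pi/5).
H = 7*sqrt(2)/20

With E = 50, F = 0, G = u^2, L = 0, M = 0, N = 7*sqrt(2)*u^2/(10*Abs(u)), assemble
  H = (EN − 2FM + GL) / (2(EG − F²)) = 7*sqrt(2)/(20*Abs(u)).
At (u, v) = (1, -3*pi/5): H = 7*sqrt(2)/20.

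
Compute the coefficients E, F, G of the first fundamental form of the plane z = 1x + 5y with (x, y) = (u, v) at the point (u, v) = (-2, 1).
E = 2;  F = 5;  G = 26

Partials: r_u = (1, 0, 1), r_v = (0, 1, 5). As functions of (u, v):
  E = r_u · r_u = 2,
  F = r_u · r_v = 5,
  G = r_v · r_v = 26.
Evaluating at (u, v) = (-2, 1): E = 2, F = 5, G = 26.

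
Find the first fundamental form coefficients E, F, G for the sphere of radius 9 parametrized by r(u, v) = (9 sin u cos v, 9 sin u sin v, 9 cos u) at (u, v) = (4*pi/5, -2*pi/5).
E = 81;  F = 0;  G = 405/8 - 81*sqrt(5)/8

Partials: r_u = (9*cos(u)*cos(v), 9*sin(v)*cos(u), -9*sin(u)), r_v = (-9*sin(u)*sin(v), 9*sin(u)*cos(v), 0). As functions of (u, v):
  E = r_u · r_u = 81,
  F = r_u · r_v = 0,
  G = r_v · r_v = 81*sin(u)^2.
Evaluating at (u, v) = (4*pi/5, -2*pi/5): E = 81, F = 0, G = 405/8 - 81*sqrt(5)/8.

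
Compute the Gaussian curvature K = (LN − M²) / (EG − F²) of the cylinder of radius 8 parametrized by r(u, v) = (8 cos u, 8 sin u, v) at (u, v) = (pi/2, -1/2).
K = 0

Coefficients of the first fundamental form: E = 64, F = 0, G = 1.
Coefficients of the second fundamental form: L = -8, M = 0, N = 0.
Assemble K = (LN − M²)/(EG − F²) = 0. At (u, v) = (pi/2, -1/2): K = 0.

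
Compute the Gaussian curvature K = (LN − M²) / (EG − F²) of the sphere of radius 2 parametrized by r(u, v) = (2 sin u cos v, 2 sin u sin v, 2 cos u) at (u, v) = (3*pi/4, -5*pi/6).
K = 1/4

Coefficients of the first fundamental form: E = 4, F = 0, G = 4*sin(u)^2.
Coefficients of the second fundamental form: L = -2*sin(u)/Abs(sin(u)), M = 0, N = -2*sin(u)^3/Abs(sin(u)).
Assemble K = (LN − M²)/(EG − F²) = 1/4. At (u, v) = (3*pi/4, -5*pi/6): K = 1/4.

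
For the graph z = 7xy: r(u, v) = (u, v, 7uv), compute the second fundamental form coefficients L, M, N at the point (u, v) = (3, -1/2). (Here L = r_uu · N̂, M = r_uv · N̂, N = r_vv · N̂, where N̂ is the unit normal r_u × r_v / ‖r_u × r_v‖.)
L = 0;  M = 14*sqrt(1817)/1817;  N = 0

Compute the unit normal N̂(u, v) = (-7*v/sqrt(49*u^2 + 49*v^2 + 1), -7*u/sqrt(49*u^2 + 49*v^2 + 1), 1/sqrt(49*u^2 + 49*v^2 + 1)), and the second partials r_uu, r_uv, r_vv. Take dot products:
  L(u, v) = r_uu · N̂ = 0,
  M(u, v) = r_uv · N̂ = 7/sqrt(49*u^2 + 49*v^2 + 1),
  N(u, v) = r_vv · N̂ = 0.
Evaluating at (u, v) = (3, -1/2):
  L = 0, M = 14*sqrt(1817)/1817, N = 0.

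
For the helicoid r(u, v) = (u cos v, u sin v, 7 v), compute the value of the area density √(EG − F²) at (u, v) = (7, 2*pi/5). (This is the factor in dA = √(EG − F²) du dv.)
√(EG − F²)|_{(7, 2*pi/5)} = 7*sqrt(2)

E = 1, F = 0, G = u^2 + 49, so EG − F² = u^2 + 49. Taking the positive square root: √(EG − F²) = sqrt(u^2 + 49). At (u, v) = (7, 2*pi/5): 7*sqrt(2).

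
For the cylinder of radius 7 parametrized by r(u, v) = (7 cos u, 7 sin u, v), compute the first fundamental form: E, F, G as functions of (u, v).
E = 49;  F = 0;  G = 1

Compute partials: r_u = (-7*sin(u), 7*cos(u), 0), r_v = (0, 0, 1). Then
  E = r_u · r_u = 49,
  F = r_u · r_v = 0,
  G = r_v · r_v = 1.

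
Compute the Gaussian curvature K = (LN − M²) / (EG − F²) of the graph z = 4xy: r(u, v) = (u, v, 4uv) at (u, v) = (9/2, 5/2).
K = -16/180625

Coefficients of the first fundamental form: E = 16*v^2 + 1, F = 16*u*v, G = 16*u^2 + 1.
Coefficients of the second fundamental form: L = 0, M = 4/sqrt(16*u^2 + 16*v^2 + 1), N = 0.
Assemble K = (LN − M²)/(EG − F²) = -16/(256*u^4 + 512*u^2*v^2 + 32*u^2 + 256*v^4 + 32*v^2 + 1). At (u, v) = (9/2, 5/2): K = -16/180625.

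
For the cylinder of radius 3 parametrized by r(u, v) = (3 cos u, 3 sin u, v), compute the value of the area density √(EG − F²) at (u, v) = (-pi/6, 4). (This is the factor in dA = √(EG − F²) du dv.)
√(EG − F²)|_{(-pi/6, 4)} = 3

E = 9, F = 0, G = 1, so EG − F² = 9. Taking the positive square root: √(EG − F²) = 3. At (u, v) = (-pi/6, 4): 3.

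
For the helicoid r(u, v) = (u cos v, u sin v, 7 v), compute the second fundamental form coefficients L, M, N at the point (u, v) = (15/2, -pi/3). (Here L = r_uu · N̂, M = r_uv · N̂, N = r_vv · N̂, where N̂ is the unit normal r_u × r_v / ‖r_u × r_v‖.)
L = 0;  M = -14*sqrt(421)/421;  N = 0

Compute the unit normal N̂(u, v) = (7*sin(v)/sqrt(u^2 + 49), -7*cos(v)/sqrt(u^2 + 49), u/sqrt(u^2 + 49)), and the second partials r_uu, r_uv, r_vv. Take dot products:
  L(u, v) = r_uu · N̂ = 0,
  M(u, v) = r_uv · N̂ = -7/sqrt(u^2 + 49),
  N(u, v) = r_vv · N̂ = 0.
Evaluating at (u, v) = (15/2, -pi/3):
  L = 0, M = -14*sqrt(421)/421, N = 0.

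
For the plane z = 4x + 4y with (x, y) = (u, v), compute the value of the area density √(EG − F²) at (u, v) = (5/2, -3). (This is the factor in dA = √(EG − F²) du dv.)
√(EG − F²)|_{(5/2, -3)} = sqrt(33)

E = 17, F = 16, G = 17, so EG − F² = 33. Taking the positive square root: √(EG − F²) = sqrt(33). At (u, v) = (5/2, -3): sqrt(33).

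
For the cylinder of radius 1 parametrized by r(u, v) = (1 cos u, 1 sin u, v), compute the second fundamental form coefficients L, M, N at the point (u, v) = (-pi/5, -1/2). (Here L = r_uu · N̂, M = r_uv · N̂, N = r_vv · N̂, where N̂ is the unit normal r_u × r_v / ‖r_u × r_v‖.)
L = -1;  M = 0;  N = 0

Compute the unit normal N̂(u, v) = (cos(u), sin(u), 0), and the second partials r_uu, r_uv, r_vv. Take dot products:
  L(u, v) = r_uu · N̂ = -1,
  M(u, v) = r_uv · N̂ = 0,
  N(u, v) = r_vv · N̂ = 0.
Evaluating at (u, v) = (-pi/5, -1/2):
  L = -1, M = 0, N = 0.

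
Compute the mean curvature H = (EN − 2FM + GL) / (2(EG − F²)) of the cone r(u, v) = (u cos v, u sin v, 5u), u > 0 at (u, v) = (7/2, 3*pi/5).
H = 5*sqrt(26)/182

With E = 26, F = 0, G = u^2, L = 0, M = 0, N = 5*sqrt(26)*u^2/(26*Abs(u)), assemble
  H = (EN − 2FM + GL) / (2(EG − F²)) = 5*sqrt(26)/(52*Abs(u)).
At (u, v) = (7/2, 3*pi/5): H = 5*sqrt(26)/182.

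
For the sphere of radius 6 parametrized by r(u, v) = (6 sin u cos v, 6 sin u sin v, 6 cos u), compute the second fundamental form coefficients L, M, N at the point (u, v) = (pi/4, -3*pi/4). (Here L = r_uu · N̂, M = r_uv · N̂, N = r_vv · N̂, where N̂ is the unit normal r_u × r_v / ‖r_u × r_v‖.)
L = -6;  M = 0;  N = -3

Compute the unit normal N̂(u, v) = (sin(u)^2*cos(v)/Abs(sin(u)), sin(u)^2*sin(v)/Abs(sin(u)), sin(2*u)/(2*Abs(sin(u)))), and the second partials r_uu, r_uv, r_vv. Take dot products:
  L(u, v) = r_uu · N̂ = -6*sin(u)/Abs(sin(u)),
  M(u, v) = r_uv · N̂ = 0,
  N(u, v) = r_vv · N̂ = -6*sin(u)^3/Abs(sin(u)).
Evaluating at (u, v) = (pi/4, -3*pi/4):
  L = -6, M = 0, N = -3.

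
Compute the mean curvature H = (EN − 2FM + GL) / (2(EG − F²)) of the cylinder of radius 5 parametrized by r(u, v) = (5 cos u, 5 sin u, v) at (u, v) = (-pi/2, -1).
H = -1/10

With E = 25, F = 0, G = 1, L = -5, M = 0, N = 0, assemble
  H = (EN − 2FM + GL) / (2(EG − F²)) = -1/10.
At (u, v) = (-pi/2, -1): H = -1/10.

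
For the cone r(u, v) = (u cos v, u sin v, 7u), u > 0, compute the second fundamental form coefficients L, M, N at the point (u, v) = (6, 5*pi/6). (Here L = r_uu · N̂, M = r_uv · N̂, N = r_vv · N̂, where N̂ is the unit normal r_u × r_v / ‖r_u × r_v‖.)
L = 0;  M = 0;  N = 21*sqrt(2)/5

Compute the unit normal N̂(u, v) = (-7*sqrt(2)*u*cos(v)/(10*Abs(u)), -7*sqrt(2)*u*sin(v)/(10*Abs(u)), sqrt(2)*u/(10*Abs(u))), and the second partials r_uu, r_uv, r_vv. Take dot products:
  L(u, v) = r_uu · N̂ = 0,
  M(u, v) = r_uv · N̂ = 0,
  N(u, v) = r_vv · N̂ = 7*sqrt(2)*u^2/(10*Abs(u)).
Evaluating at (u, v) = (6, 5*pi/6):
  L = 0, M = 0, N = 21*sqrt(2)/5.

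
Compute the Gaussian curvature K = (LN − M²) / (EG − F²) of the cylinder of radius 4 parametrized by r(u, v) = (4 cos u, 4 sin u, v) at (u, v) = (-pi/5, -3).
K = 0

Coefficients of the first fundamental form: E = 16, F = 0, G = 1.
Coefficients of the second fundamental form: L = -4, M = 0, N = 0.
Assemble K = (LN − M²)/(EG − F²) = 0. At (u, v) = (-pi/5, -3): K = 0.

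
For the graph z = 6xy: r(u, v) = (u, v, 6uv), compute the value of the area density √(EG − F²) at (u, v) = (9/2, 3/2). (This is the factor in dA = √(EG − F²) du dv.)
√(EG − F²)|_{(9/2, 3/2)} = sqrt(811)

E = 36*v^2 + 1, F = 36*u*v, G = 36*u^2 + 1, so EG − F² = 36*u^2 + 36*v^2 + 1. Taking the positive square root: √(EG − F²) = sqrt(36*u^2 + 36*v^2 + 1). At (u, v) = (9/2, 3/2): sqrt(811).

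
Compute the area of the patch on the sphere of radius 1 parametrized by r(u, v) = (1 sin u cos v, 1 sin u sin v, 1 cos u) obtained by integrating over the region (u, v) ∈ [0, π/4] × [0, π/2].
Area = pi*(2 - sqrt(2))/4

Area = ∫∫ √(EG − F²) du dv with √(EG − F²) = Abs(sin(u)). Integrating over [0, π/4] × [0, π/2] gives pi*(2 - sqrt(2))/4.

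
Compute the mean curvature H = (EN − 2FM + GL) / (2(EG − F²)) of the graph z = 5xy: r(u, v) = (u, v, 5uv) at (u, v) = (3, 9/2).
H = -13500*sqrt(2929)/8579041

With E = 25*v^2 + 1, F = 25*u*v, G = 25*u^2 + 1, L = 0, M = 5/sqrt(25*u^2 + 25*v^2 + 1), N = 0, assemble
  H = (EN − 2FM + GL) / (2(EG − F²)) = -125*u*v/(25*u^2 + 25*v^2 + 1)^(3/2).
At (u, v) = (3, 9/2): H = -13500*sqrt(2929)/8579041.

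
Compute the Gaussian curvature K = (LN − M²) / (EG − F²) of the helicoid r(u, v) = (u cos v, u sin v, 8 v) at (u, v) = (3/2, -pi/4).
K = -1024/70225

Coefficients of the first fundamental form: E = 1, F = 0, G = u^2 + 64.
Coefficients of the second fundamental form: L = 0, M = -8/sqrt(u^2 + 64), N = 0.
Assemble K = (LN − M²)/(EG − F²) = -64/(u^2 + 64)^2. At (u, v) = (3/2, -pi/4): K = -1024/70225.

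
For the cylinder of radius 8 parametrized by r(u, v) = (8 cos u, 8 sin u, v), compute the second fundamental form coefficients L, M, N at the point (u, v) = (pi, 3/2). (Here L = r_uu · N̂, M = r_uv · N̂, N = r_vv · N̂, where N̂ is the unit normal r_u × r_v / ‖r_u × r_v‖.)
L = -8;  M = 0;  N = 0

Compute the unit normal N̂(u, v) = (cos(u), sin(u), 0), and the second partials r_uu, r_uv, r_vv. Take dot products:
  L(u, v) = r_uu · N̂ = -8,
  M(u, v) = r_uv · N̂ = 0,
  N(u, v) = r_vv · N̂ = 0.
Evaluating at (u, v) = (pi, 3/2):
  L = -8, M = 0, N = 0.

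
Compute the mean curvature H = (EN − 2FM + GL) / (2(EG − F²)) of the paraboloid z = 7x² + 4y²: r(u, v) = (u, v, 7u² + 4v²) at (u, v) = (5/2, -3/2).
H = 5919*sqrt(1370)/1876900

With E = 196*u^2 + 1, F = 112*u*v, G = 64*v^2 + 1, L = 14/sqrt(196*u^2 + 64*v^2 + 1), M = 0, N = 8/sqrt(196*u^2 + 64*v^2 + 1), assemble
  H = (EN − 2FM + GL) / (2(EG − F²)) = (784*u^2 + 448*v^2 + 11)/(196*u^2 + 64*v^2 + 1)^(3/2).
At (u, v) = (5/2, -3/2): H = 5919*sqrt(1370)/1876900.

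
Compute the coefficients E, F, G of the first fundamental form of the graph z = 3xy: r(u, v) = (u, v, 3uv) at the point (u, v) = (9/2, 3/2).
E = 85/4;  F = 243/4;  G = 733/4

Partials: r_u = (1, 0, 3*v), r_v = (0, 1, 3*u). As functions of (u, v):
  E = r_u · r_u = 9*v^2 + 1,
  F = r_u · r_v = 9*u*v,
  G = r_v · r_v = 9*u^2 + 1.
Evaluating at (u, v) = (9/2, 3/2): E = 85/4, F = 243/4, G = 733/4.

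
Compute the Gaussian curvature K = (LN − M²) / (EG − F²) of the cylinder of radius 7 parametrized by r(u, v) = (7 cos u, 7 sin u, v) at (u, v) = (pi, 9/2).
K = 0

Coefficients of the first fundamental form: E = 49, F = 0, G = 1.
Coefficients of the second fundamental form: L = -7, M = 0, N = 0.
Assemble K = (LN − M²)/(EG − F²) = 0. At (u, v) = (pi, 9/2): K = 0.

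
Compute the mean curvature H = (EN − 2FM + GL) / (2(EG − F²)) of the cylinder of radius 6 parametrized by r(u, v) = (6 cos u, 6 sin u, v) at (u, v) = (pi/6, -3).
H = -1/12

With E = 36, F = 0, G = 1, L = -6, M = 0, N = 0, assemble
  H = (EN − 2FM + GL) / (2(EG − F²)) = -1/12.
At (u, v) = (pi/6, -3): H = -1/12.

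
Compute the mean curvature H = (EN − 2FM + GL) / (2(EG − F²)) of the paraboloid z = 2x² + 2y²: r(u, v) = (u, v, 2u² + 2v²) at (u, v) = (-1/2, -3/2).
H = 84*sqrt(41)/1681

With E = 16*u^2 + 1, F = 16*u*v, G = 16*v^2 + 1, L = 4/sqrt(16*u^2 + 16*v^2 + 1), M = 0, N = 4/sqrt(16*u^2 + 16*v^2 + 1), assemble
  H = (EN − 2FM + GL) / (2(EG − F²)) = 4*(8*u^2 + 8*v^2 + 1)/(16*u^2 + 16*v^2 + 1)^(3/2).
At (u, v) = (-1/2, -3/2): H = 84*sqrt(41)/1681.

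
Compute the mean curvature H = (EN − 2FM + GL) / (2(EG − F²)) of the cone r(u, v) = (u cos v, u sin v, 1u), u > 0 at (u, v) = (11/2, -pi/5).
H = sqrt(2)/22

With E = 2, F = 0, G = u^2, L = 0, M = 0, N = sqrt(2)*u^2/(2*Abs(u)), assemble
  H = (EN − 2FM + GL) / (2(EG − F²)) = sqrt(2)/(4*Abs(u)).
At (u, v) = (11/2, -pi/5): H = sqrt(2)/22.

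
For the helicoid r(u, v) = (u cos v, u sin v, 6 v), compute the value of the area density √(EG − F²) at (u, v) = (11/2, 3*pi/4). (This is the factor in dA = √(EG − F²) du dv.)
√(EG − F²)|_{(11/2, 3*pi/4)} = sqrt(265)/2

E = 1, F = 0, G = u^2 + 36, so EG − F² = u^2 + 36. Taking the positive square root: √(EG − F²) = sqrt(u^2 + 36). At (u, v) = (11/2, 3*pi/4): sqrt(265)/2.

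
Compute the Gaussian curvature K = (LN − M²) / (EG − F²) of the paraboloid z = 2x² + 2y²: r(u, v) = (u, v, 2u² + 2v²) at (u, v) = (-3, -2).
K = 16/43681

Coefficients of the first fundamental form: E = 16*u^2 + 1, F = 16*u*v, G = 16*v^2 + 1.
Coefficients of the second fundamental form: L = 4/sqrt(16*u^2 + 16*v^2 + 1), M = 0, N = 4/sqrt(16*u^2 + 16*v^2 + 1).
Assemble K = (LN − M²)/(EG − F²) = 16/(256*u^4 + 512*u^2*v^2 + 32*u^2 + 256*v^4 + 32*v^2 + 1). At (u, v) = (-3, -2): K = 16/43681.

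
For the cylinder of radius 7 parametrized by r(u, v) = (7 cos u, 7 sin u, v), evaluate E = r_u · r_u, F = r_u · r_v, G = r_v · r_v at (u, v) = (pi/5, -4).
E = 49;  F = 0;  G = 1

Partials: r_u = (-7*sin(u), 7*cos(u), 0), r_v = (0, 0, 1). As functions of (u, v):
  E = r_u · r_u = 49,
  F = r_u · r_v = 0,
  G = r_v · r_v = 1.
Evaluating at (u, v) = (pi/5, -4): E = 49, F = 0, G = 1.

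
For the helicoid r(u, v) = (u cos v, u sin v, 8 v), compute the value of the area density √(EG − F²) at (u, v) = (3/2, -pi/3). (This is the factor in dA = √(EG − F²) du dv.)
√(EG − F²)|_{(3/2, -pi/3)} = sqrt(265)/2

E = 1, F = 0, G = u^2 + 64, so EG − F² = u^2 + 64. Taking the positive square root: √(EG − F²) = sqrt(u^2 + 64). At (u, v) = (3/2, -pi/3): sqrt(265)/2.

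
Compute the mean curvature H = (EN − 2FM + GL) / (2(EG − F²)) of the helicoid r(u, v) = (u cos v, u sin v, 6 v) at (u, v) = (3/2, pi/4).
H = 0

With E = 1, F = 0, G = u^2 + 36, L = 0, M = -6/sqrt(u^2 + 36), N = 0, assemble
  H = (EN − 2FM + GL) / (2(EG − F²)) = 0.
At (u, v) = (3/2, pi/4): H = 0.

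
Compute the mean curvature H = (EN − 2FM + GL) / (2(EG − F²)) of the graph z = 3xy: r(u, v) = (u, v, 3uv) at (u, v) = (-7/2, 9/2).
H = 1701*sqrt(1174)/689138

With E = 9*v^2 + 1, F = 9*u*v, G = 9*u^2 + 1, L = 0, M = 3/sqrt(9*u^2 + 9*v^2 + 1), N = 0, assemble
  H = (EN − 2FM + GL) / (2(EG − F²)) = -27*u*v/(9*u^2 + 9*v^2 + 1)^(3/2).
At (u, v) = (-7/2, 9/2): H = 1701*sqrt(1174)/689138.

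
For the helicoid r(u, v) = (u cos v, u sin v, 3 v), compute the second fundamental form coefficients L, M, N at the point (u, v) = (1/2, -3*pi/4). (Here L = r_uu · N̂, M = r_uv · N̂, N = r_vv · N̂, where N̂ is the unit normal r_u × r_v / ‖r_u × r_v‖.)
L = 0;  M = -6*sqrt(37)/37;  N = 0

Compute the unit normal N̂(u, v) = (3*sin(v)/sqrt(u^2 + 9), -3*cos(v)/sqrt(u^2 + 9), u/sqrt(u^2 + 9)), and the second partials r_uu, r_uv, r_vv. Take dot products:
  L(u, v) = r_uu · N̂ = 0,
  M(u, v) = r_uv · N̂ = -3/sqrt(u^2 + 9),
  N(u, v) = r_vv · N̂ = 0.
Evaluating at (u, v) = (1/2, -3*pi/4):
  L = 0, M = -6*sqrt(37)/37, N = 0.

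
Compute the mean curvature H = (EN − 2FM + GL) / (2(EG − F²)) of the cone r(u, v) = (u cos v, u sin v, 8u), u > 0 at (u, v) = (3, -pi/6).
H = 4*sqrt(65)/195

With E = 65, F = 0, G = u^2, L = 0, M = 0, N = 8*sqrt(65)*u^2/(65*Abs(u)), assemble
  H = (EN − 2FM + GL) / (2(EG − F²)) = 4*sqrt(65)/(65*Abs(u)).
At (u, v) = (3, -pi/6): H = 4*sqrt(65)/195.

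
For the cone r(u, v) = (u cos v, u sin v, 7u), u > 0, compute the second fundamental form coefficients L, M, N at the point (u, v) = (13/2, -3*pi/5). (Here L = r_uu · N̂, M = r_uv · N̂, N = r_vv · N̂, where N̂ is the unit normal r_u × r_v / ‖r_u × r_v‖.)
L = 0;  M = 0;  N = 91*sqrt(2)/20

Compute the unit normal N̂(u, v) = (-7*sqrt(2)*u*cos(v)/(10*Abs(u)), -7*sqrt(2)*u*sin(v)/(10*Abs(u)), sqrt(2)*u/(10*Abs(u))), and the second partials r_uu, r_uv, r_vv. Take dot products:
  L(u, v) = r_uu · N̂ = 0,
  M(u, v) = r_uv · N̂ = 0,
  N(u, v) = r_vv · N̂ = 7*sqrt(2)*u^2/(10*Abs(u)).
Evaluating at (u, v) = (13/2, -3*pi/5):
  L = 0, M = 0, N = 91*sqrt(2)/20.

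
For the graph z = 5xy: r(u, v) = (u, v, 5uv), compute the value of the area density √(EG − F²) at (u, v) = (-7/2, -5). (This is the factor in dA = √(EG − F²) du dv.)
√(EG − F²)|_{(-7/2, -5)} = sqrt(3729)/2

E = 25*v^2 + 1, F = 25*u*v, G = 25*u^2 + 1, so EG − F² = 25*u^2 + 25*v^2 + 1. Taking the positive square root: √(EG − F²) = sqrt(25*u^2 + 25*v^2 + 1). At (u, v) = (-7/2, -5): sqrt(3729)/2.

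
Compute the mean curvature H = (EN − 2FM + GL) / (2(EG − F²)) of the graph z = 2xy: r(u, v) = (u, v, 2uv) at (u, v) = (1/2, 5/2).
H = -10*sqrt(3)/243

With E = 4*v^2 + 1, F = 4*u*v, G = 4*u^2 + 1, L = 0, M = 2/sqrt(4*u^2 + 4*v^2 + 1), N = 0, assemble
  H = (EN − 2FM + GL) / (2(EG − F²)) = -8*u*v/(4*u^2 + 4*v^2 + 1)^(3/2).
At (u, v) = (1/2, 5/2): H = -10*sqrt(3)/243.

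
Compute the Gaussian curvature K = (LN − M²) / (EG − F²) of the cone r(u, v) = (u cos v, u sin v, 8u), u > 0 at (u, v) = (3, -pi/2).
K = 0

Coefficients of the first fundamental form: E = 65, F = 0, G = u^2.
Coefficients of the second fundamental form: L = 0, M = 0, N = 8*sqrt(65)*u^2/(65*Abs(u)).
Assemble K = (LN − M²)/(EG − F²) = 0. At (u, v) = (3, -pi/2): K = 0.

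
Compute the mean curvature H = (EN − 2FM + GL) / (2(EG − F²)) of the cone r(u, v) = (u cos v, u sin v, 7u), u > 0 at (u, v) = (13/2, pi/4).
H = 7*sqrt(2)/130

With E = 50, F = 0, G = u^2, L = 0, M = 0, N = 7*sqrt(2)*u^2/(10*Abs(u)), assemble
  H = (EN − 2FM + GL) / (2(EG − F²)) = 7*sqrt(2)/(20*Abs(u)).
At (u, v) = (13/2, pi/4): H = 7*sqrt(2)/130.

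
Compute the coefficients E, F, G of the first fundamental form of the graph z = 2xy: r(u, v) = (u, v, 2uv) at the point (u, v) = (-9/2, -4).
E = 65;  F = 72;  G = 82

Partials: r_u = (1, 0, 2*v), r_v = (0, 1, 2*u). As functions of (u, v):
  E = r_u · r_u = 4*v^2 + 1,
  F = r_u · r_v = 4*u*v,
  G = r_v · r_v = 4*u^2 + 1.
Evaluating at (u, v) = (-9/2, -4): E = 65, F = 72, G = 82.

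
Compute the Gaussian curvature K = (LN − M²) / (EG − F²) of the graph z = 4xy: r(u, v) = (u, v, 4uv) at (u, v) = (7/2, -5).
K = -16/356409

Coefficients of the first fundamental form: E = 16*v^2 + 1, F = 16*u*v, G = 16*u^2 + 1.
Coefficients of the second fundamental form: L = 0, M = 4/sqrt(16*u^2 + 16*v^2 + 1), N = 0.
Assemble K = (LN − M²)/(EG − F²) = -16/(256*u^4 + 512*u^2*v^2 + 32*u^2 + 256*v^4 + 32*v^2 + 1). At (u, v) = (7/2, -5): K = -16/356409.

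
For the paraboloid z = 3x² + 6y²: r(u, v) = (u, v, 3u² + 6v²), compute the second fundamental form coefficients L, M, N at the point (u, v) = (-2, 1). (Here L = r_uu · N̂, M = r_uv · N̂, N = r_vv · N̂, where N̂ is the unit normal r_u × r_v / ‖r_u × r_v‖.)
L = 6/17;  M = 0;  N = 12/17

Compute the unit normal N̂(u, v) = (-6*u/sqrt(36*u^2 + 144*v^2 + 1), -12*v/sqrt(36*u^2 + 144*v^2 + 1), 1/sqrt(36*u^2 + 144*v^2 + 1)), and the second partials r_uu, r_uv, r_vv. Take dot products:
  L(u, v) = r_uu · N̂ = 6/sqrt(36*u^2 + 144*v^2 + 1),
  M(u, v) = r_uv · N̂ = 0,
  N(u, v) = r_vv · N̂ = 12/sqrt(36*u^2 + 144*v^2 + 1).
Evaluating at (u, v) = (-2, 1):
  L = 6/17, M = 0, N = 12/17.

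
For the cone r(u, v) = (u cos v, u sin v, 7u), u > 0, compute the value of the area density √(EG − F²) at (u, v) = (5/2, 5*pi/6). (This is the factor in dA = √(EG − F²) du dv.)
√(EG − F²)|_{(5/2, 5*pi/6)} = 25*sqrt(2)/2

E = 50, F = 0, G = u^2, so EG − F² = 50*u^2. Taking the positive square root: √(EG − F²) = 5*sqrt(2)*Abs(u). At (u, v) = (5/2, 5*pi/6): 25*sqrt(2)/2.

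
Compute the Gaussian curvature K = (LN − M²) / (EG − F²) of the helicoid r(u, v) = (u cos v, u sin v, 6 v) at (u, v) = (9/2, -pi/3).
K = -64/5625

Coefficients of the first fundamental form: E = 1, F = 0, G = u^2 + 36.
Coefficients of the second fundamental form: L = 0, M = -6/sqrt(u^2 + 36), N = 0.
Assemble K = (LN − M²)/(EG − F²) = -36/(u^2 + 36)^2. At (u, v) = (9/2, -pi/3): K = -64/5625.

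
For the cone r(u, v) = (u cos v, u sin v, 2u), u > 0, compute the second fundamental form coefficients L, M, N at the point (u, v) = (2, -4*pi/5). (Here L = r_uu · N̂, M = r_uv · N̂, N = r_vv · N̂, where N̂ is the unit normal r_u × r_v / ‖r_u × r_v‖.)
L = 0;  M = 0;  N = 4*sqrt(5)/5

Compute the unit normal N̂(u, v) = (-2*sqrt(5)*u*cos(v)/(5*Abs(u)), -2*sqrt(5)*u*sin(v)/(5*Abs(u)), sqrt(5)*u/(5*Abs(u))), and the second partials r_uu, r_uv, r_vv. Take dot products:
  L(u, v) = r_uu · N̂ = 0,
  M(u, v) = r_uv · N̂ = 0,
  N(u, v) = r_vv · N̂ = 2*sqrt(5)*u^2/(5*Abs(u)).
Evaluating at (u, v) = (2, -4*pi/5):
  L = 0, M = 0, N = 4*sqrt(5)/5.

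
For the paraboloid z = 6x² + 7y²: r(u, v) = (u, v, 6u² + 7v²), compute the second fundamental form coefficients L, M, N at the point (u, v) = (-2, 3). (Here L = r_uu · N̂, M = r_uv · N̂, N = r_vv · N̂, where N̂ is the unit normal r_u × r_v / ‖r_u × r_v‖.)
L = 12*sqrt(2341)/2341;  M = 0;  N = 14*sqrt(2341)/2341

Compute the unit normal N̂(u, v) = (-12*u/sqrt(144*u^2 + 196*v^2 + 1), -14*v/sqrt(144*u^2 + 196*v^2 + 1), 1/sqrt(144*u^2 + 196*v^2 + 1)), and the second partials r_uu, r_uv, r_vv. Take dot products:
  L(u, v) = r_uu · N̂ = 12/sqrt(144*u^2 + 196*v^2 + 1),
  M(u, v) = r_uv · N̂ = 0,
  N(u, v) = r_vv · N̂ = 14/sqrt(144*u^2 + 196*v^2 + 1).
Evaluating at (u, v) = (-2, 3):
  L = 12*sqrt(2341)/2341, M = 0, N = 14*sqrt(2341)/2341.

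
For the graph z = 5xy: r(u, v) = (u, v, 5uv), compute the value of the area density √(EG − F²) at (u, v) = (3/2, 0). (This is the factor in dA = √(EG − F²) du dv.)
√(EG − F²)|_{(3/2, 0)} = sqrt(229)/2

E = 25*v^2 + 1, F = 25*u*v, G = 25*u^2 + 1, so EG − F² = 25*u^2 + 25*v^2 + 1. Taking the positive square root: √(EG − F²) = sqrt(25*u^2 + 25*v^2 + 1). At (u, v) = (3/2, 0): sqrt(229)/2.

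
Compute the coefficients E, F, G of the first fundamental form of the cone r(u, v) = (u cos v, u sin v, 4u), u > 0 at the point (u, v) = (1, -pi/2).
E = 17;  F = 0;  G = 1

Partials: r_u = (cos(v), sin(v), 4), r_v = (-u*sin(v), u*cos(v), 0). As functions of (u, v):
  E = r_u · r_u = 17,
  F = r_u · r_v = 0,
  G = r_v · r_v = u^2.
Evaluating at (u, v) = (1, -pi/2): E = 17, F = 0, G = 1.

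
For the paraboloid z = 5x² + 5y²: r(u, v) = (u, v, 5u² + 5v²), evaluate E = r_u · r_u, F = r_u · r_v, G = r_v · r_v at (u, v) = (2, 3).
E = 401;  F = 600;  G = 901

Partials: r_u = (1, 0, 10*u), r_v = (0, 1, 10*v). As functions of (u, v):
  E = r_u · r_u = 100*u^2 + 1,
  F = r_u · r_v = 100*u*v,
  G = r_v · r_v = 100*v^2 + 1.
Evaluating at (u, v) = (2, 3): E = 401, F = 600, G = 901.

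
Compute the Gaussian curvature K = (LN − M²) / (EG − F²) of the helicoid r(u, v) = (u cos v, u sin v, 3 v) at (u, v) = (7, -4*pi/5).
K = -9/3364

Coefficients of the first fundamental form: E = 1, F = 0, G = u^2 + 9.
Coefficients of the second fundamental form: L = 0, M = -3/sqrt(u^2 + 9), N = 0.
Assemble K = (LN − M²)/(EG − F²) = -9/(u^2 + 9)^2. At (u, v) = (7, -4*pi/5): K = -9/3364.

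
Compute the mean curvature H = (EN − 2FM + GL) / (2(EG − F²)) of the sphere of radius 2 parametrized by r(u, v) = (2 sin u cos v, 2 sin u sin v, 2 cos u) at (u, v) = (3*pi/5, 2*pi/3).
H = -1/2

With E = 4, F = 0, G = 4*sin(u)^2, L = -2*sin(u)/Abs(sin(u)), M = 0, N = -2*sin(u)^3/Abs(sin(u)), assemble
  H = (EN − 2FM + GL) / (2(EG − F²)) = -sin(u)/(2*Abs(sin(u))).
At (u, v) = (3*pi/5, 2*pi/3): H = -1/2.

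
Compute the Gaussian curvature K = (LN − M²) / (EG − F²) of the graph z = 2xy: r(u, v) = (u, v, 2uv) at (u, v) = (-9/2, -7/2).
K = -4/17161

Coefficients of the first fundamental form: E = 4*v^2 + 1, F = 4*u*v, G = 4*u^2 + 1.
Coefficients of the second fundamental form: L = 0, M = 2/sqrt(4*u^2 + 4*v^2 + 1), N = 0.
Assemble K = (LN − M²)/(EG − F²) = -4/(16*u^4 + 32*u^2*v^2 + 8*u^2 + 16*v^4 + 8*v^2 + 1). At (u, v) = (-9/2, -7/2): K = -4/17161.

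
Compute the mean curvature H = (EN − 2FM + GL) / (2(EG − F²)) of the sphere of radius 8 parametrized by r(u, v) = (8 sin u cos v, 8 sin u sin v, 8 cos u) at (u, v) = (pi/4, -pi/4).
H = -1/8

With E = 64, F = 0, G = 64*sin(u)^2, L = -8*sin(u)/Abs(sin(u)), M = 0, N = -8*sin(u)^3/Abs(sin(u)), assemble
  H = (EN − 2FM + GL) / (2(EG − F²)) = -sin(u)/(8*Abs(sin(u))).
At (u, v) = (pi/4, -pi/4): H = -1/8.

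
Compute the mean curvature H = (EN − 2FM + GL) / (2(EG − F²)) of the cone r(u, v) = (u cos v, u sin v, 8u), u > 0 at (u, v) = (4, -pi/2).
H = sqrt(65)/65

With E = 65, F = 0, G = u^2, L = 0, M = 0, N = 8*sqrt(65)*u^2/(65*Abs(u)), assemble
  H = (EN − 2FM + GL) / (2(EG − F²)) = 4*sqrt(65)/(65*Abs(u)).
At (u, v) = (4, -pi/2): H = sqrt(65)/65.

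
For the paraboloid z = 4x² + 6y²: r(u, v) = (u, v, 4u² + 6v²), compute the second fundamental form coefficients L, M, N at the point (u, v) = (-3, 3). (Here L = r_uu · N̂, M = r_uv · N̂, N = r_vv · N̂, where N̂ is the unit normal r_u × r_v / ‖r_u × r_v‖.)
L = 8*sqrt(1873)/1873;  M = 0;  N = 12*sqrt(1873)/1873

Compute the unit normal N̂(u, v) = (-8*u/sqrt(64*u^2 + 144*v^2 + 1), -12*v/sqrt(64*u^2 + 144*v^2 + 1), 1/sqrt(64*u^2 + 144*v^2 + 1)), and the second partials r_uu, r_uv, r_vv. Take dot products:
  L(u, v) = r_uu · N̂ = 8/sqrt(64*u^2 + 144*v^2 + 1),
  M(u, v) = r_uv · N̂ = 0,
  N(u, v) = r_vv · N̂ = 12/sqrt(64*u^2 + 144*v^2 + 1).
Evaluating at (u, v) = (-3, 3):
  L = 8*sqrt(1873)/1873, M = 0, N = 12*sqrt(1873)/1873.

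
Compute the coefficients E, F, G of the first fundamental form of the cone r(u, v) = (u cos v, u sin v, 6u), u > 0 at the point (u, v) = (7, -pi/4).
E = 37;  F = 0;  G = 49

Partials: r_u = (cos(v), sin(v), 6), r_v = (-u*sin(v), u*cos(v), 0). As functions of (u, v):
  E = r_u · r_u = 37,
  F = r_u · r_v = 0,
  G = r_v · r_v = u^2.
Evaluating at (u, v) = (7, -pi/4): E = 37, F = 0, G = 49.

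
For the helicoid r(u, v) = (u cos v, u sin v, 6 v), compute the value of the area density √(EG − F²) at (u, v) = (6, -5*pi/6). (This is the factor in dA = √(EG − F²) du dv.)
√(EG − F²)|_{(6, -5*pi/6)} = 6*sqrt(2)

E = 1, F = 0, G = u^2 + 36, so EG − F² = u^2 + 36. Taking the positive square root: √(EG − F²) = sqrt(u^2 + 36). At (u, v) = (6, -5*pi/6): 6*sqrt(2).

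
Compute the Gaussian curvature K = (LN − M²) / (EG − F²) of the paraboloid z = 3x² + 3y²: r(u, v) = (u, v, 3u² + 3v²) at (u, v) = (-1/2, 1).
K = 9/529

Coefficients of the first fundamental form: E = 36*u^2 + 1, F = 36*u*v, G = 36*v^2 + 1.
Coefficients of the second fundamental form: L = 6/sqrt(36*u^2 + 36*v^2 + 1), M = 0, N = 6/sqrt(36*u^2 + 36*v^2 + 1).
Assemble K = (LN − M²)/(EG − F²) = 36/(1296*u^4 + 2592*u^2*v^2 + 72*u^2 + 1296*v^4 + 72*v^2 + 1). At (u, v) = (-1/2, 1): K = 9/529.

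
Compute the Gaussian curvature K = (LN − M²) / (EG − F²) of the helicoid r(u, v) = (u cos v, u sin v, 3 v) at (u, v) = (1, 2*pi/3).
K = -9/100

Coefficients of the first fundamental form: E = 1, F = 0, G = u^2 + 9.
Coefficients of the second fundamental form: L = 0, M = -3/sqrt(u^2 + 9), N = 0.
Assemble K = (LN − M²)/(EG − F²) = -9/(u^2 + 9)^2. At (u, v) = (1, 2*pi/3): K = -9/100.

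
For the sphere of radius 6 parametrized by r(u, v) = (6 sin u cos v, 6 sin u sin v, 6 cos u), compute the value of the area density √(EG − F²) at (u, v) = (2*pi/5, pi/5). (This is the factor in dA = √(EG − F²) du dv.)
√(EG − F²)|_{(2*pi/5, pi/5)} = 9*sqrt(2*sqrt(5) + 10)

E = 36, F = 0, G = 36*sin(u)^2, so EG − F² = 1296*sin(u)^2. Taking the positive square root: √(EG − F²) = 36*Abs(sin(u)). At (u, v) = (2*pi/5, pi/5): 9*sqrt(2*sqrt(5) + 10).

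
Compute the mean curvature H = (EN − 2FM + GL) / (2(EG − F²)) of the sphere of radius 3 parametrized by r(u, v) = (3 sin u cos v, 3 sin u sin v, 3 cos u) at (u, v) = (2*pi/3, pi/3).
H = -1/3

With E = 9, F = 0, G = 9*sin(u)^2, L = -3*sin(u)/Abs(sin(u)), M = 0, N = -3*sin(u)^3/Abs(sin(u)), assemble
  H = (EN − 2FM + GL) / (2(EG − F²)) = -sin(u)/(3*Abs(sin(u))).
At (u, v) = (2*pi/3, pi/3): H = -1/3.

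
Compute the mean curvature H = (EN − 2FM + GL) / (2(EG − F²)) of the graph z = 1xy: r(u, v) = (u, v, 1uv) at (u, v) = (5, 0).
H = 0

With E = v^2 + 1, F = u*v, G = u^2 + 1, L = 0, M = 1/sqrt(u^2 + v^2 + 1), N = 0, assemble
  H = (EN − 2FM + GL) / (2(EG − F²)) = -u*v/(u^2 + v^2 + 1)^(3/2).
At (u, v) = (5, 0): H = 0.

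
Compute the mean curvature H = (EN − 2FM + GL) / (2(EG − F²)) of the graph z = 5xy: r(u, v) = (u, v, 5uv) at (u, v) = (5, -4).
H = 625*sqrt(114)/87723

With E = 25*v^2 + 1, F = 25*u*v, G = 25*u^2 + 1, L = 0, M = 5/sqrt(25*u^2 + 25*v^2 + 1), N = 0, assemble
  H = (EN − 2FM + GL) / (2(EG − F²)) = -125*u*v/(25*u^2 + 25*v^2 + 1)^(3/2).
At (u, v) = (5, -4): H = 625*sqrt(114)/87723.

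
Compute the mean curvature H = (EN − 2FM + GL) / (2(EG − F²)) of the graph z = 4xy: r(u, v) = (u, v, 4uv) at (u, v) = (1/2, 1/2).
H = -16/27

With E = 16*v^2 + 1, F = 16*u*v, G = 16*u^2 + 1, L = 0, M = 4/sqrt(16*u^2 + 16*v^2 + 1), N = 0, assemble
  H = (EN − 2FM + GL) / (2(EG − F²)) = -64*u*v/(16*u^2 + 16*v^2 + 1)^(3/2).
At (u, v) = (1/2, 1/2): H = -16/27.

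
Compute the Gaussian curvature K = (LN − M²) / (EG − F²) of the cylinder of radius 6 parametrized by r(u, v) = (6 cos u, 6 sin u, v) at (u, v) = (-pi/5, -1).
K = 0

Coefficients of the first fundamental form: E = 36, F = 0, G = 1.
Coefficients of the second fundamental form: L = -6, M = 0, N = 0.
Assemble K = (LN − M²)/(EG − F²) = 0. At (u, v) = (-pi/5, -1): K = 0.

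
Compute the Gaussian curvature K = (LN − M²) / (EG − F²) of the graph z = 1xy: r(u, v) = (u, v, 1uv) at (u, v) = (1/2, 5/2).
K = -4/225

Coefficients of the first fundamental form: E = v^2 + 1, F = u*v, G = u^2 + 1.
Coefficients of the second fundamental form: L = 0, M = 1/sqrt(u^2 + v^2 + 1), N = 0.
Assemble K = (LN − M²)/(EG − F²) = 1/((u^2*v^2 - (u^2 + 1)*(v^2 + 1))*(u^2 + v^2 + 1)). At (u, v) = (1/2, 5/2): K = -4/225.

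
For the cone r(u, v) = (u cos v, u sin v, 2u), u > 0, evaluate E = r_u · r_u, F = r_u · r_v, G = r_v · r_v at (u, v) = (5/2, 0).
E = 5;  F = 0;  G = 25/4

Partials: r_u = (cos(v), sin(v), 2), r_v = (-u*sin(v), u*cos(v), 0). As functions of (u, v):
  E = r_u · r_u = 5,
  F = r_u · r_v = 0,
  G = r_v · r_v = u^2.
Evaluating at (u, v) = (5/2, 0): E = 5, F = 0, G = 25/4.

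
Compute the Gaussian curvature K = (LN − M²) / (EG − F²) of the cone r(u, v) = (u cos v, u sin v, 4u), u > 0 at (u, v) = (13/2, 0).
K = 0

Coefficients of the first fundamental form: E = 17, F = 0, G = u^2.
Coefficients of the second fundamental form: L = 0, M = 0, N = 4*sqrt(17)*u^2/(17*Abs(u)).
Assemble K = (LN − M²)/(EG − F²) = 0. At (u, v) = (13/2, 0): K = 0.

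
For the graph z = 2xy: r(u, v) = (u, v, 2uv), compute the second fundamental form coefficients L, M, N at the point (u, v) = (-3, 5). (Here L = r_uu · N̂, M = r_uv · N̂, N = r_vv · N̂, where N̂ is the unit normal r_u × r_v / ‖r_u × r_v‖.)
L = 0;  M = 2*sqrt(137)/137;  N = 0

Compute the unit normal N̂(u, v) = (-2*v/sqrt(4*u^2 + 4*v^2 + 1), -2*u/sqrt(4*u^2 + 4*v^2 + 1), 1/sqrt(4*u^2 + 4*v^2 + 1)), and the second partials r_uu, r_uv, r_vv. Take dot products:
  L(u, v) = r_uu · N̂ = 0,
  M(u, v) = r_uv · N̂ = 2/sqrt(4*u^2 + 4*v^2 + 1),
  N(u, v) = r_vv · N̂ = 0.
Evaluating at (u, v) = (-3, 5):
  L = 0, M = 2*sqrt(137)/137, N = 0.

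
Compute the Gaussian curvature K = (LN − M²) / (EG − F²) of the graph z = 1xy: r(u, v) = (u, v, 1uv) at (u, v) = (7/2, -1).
K = -16/3249

Coefficients of the first fundamental form: E = v^2 + 1, F = u*v, G = u^2 + 1.
Coefficients of the second fundamental form: L = 0, M = 1/sqrt(u^2 + v^2 + 1), N = 0.
Assemble K = (LN − M²)/(EG − F²) = 1/((u^2*v^2 - (u^2 + 1)*(v^2 + 1))*(u^2 + v^2 + 1)). At (u, v) = (7/2, -1): K = -16/3249.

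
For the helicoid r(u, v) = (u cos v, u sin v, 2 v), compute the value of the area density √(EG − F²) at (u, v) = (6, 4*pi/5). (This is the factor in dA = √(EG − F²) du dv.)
√(EG − F²)|_{(6, 4*pi/5)} = 2*sqrt(10)

E = 1, F = 0, G = u^2 + 4, so EG − F² = u^2 + 4. Taking the positive square root: √(EG − F²) = sqrt(u^2 + 4). At (u, v) = (6, 4*pi/5): 2*sqrt(10).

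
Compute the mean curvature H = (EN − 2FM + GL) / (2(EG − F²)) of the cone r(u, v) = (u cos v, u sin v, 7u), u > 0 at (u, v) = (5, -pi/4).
H = 7*sqrt(2)/100

With E = 50, F = 0, G = u^2, L = 0, M = 0, N = 7*sqrt(2)*u^2/(10*Abs(u)), assemble
  H = (EN − 2FM + GL) / (2(EG − F²)) = 7*sqrt(2)/(20*Abs(u)).
At (u, v) = (5, -pi/4): H = 7*sqrt(2)/100.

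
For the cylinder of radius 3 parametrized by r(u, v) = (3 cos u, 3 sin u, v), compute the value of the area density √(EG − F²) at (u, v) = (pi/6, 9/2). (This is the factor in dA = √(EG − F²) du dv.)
√(EG − F²)|_{(pi/6, 9/2)} = 3

E = 9, F = 0, G = 1, so EG − F² = 9. Taking the positive square root: √(EG − F²) = 3. At (u, v) = (pi/6, 9/2): 3.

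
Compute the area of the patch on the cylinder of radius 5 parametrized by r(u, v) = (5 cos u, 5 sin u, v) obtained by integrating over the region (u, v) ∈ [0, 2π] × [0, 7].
Area = 70*pi

Area = ∫∫ √(EG − F²) du dv with √(EG − F²) = 5. Integrating over [0, 2π] × [0, 7] gives 70*pi.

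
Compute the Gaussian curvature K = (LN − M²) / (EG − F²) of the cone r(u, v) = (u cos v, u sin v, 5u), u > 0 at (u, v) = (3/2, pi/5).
K = 0

Coefficients of the first fundamental form: E = 26, F = 0, G = u^2.
Coefficients of the second fundamental form: L = 0, M = 0, N = 5*sqrt(26)*u^2/(26*Abs(u)).
Assemble K = (LN − M²)/(EG − F²) = 0. At (u, v) = (3/2, pi/5): K = 0.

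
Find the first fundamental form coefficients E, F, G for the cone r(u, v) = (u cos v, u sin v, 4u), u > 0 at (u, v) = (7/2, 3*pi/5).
E = 17;  F = 0;  G = 49/4

Partials: r_u = (cos(v), sin(v), 4), r_v = (-u*sin(v), u*cos(v), 0). As functions of (u, v):
  E = r_u · r_u = 17,
  F = r_u · r_v = 0,
  G = r_v · r_v = u^2.
Evaluating at (u, v) = (7/2, 3*pi/5): E = 17, F = 0, G = 49/4.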